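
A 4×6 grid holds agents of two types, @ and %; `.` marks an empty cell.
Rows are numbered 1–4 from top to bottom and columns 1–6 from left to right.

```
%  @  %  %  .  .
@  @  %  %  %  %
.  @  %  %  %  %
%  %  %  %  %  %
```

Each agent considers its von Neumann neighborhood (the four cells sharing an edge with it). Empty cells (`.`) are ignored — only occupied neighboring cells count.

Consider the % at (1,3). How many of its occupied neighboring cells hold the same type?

2

Occupied neighbors of (1,3): (2,3)=%, (1,2)=@, (1,4)=%.
Same type (%): 2 of 3.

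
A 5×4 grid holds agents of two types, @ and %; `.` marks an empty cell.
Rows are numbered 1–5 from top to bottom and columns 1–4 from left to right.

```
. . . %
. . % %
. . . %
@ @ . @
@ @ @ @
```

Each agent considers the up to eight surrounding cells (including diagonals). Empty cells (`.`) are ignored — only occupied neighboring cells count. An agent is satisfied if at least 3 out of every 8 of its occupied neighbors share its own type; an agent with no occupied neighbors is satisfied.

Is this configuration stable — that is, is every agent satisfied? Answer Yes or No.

Yes

(1,4)% 2/2 satisfied
(2,3)% 3/3 satisfied
(2,4)% 3/3 satisfied
(3,4)% 2/3 satisfied
(4,1)@ 3/3 satisfied
(4,2)@ 4/4 satisfied
(4,4)@ 2/3 satisfied
(5,1)@ 3/3 satisfied
(5,2)@ 4/4 satisfied
(5,3)@ 4/4 satisfied
(5,4)@ 2/2 satisfied
All meet the threshold, so the configuration is stable.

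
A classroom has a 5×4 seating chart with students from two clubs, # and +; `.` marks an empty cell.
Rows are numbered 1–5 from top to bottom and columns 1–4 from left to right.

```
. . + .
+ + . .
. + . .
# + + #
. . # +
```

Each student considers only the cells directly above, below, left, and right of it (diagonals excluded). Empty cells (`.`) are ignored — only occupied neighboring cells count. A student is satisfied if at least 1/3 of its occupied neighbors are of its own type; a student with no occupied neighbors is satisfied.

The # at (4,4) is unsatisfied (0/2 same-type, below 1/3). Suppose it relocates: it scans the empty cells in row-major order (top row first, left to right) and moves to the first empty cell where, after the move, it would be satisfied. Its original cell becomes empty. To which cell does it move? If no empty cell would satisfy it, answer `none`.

Vacating (4,4). Empty cells in order:
  (1,1): 0/1 same-type → still unsatisfied.
  (1,2): 0/2 same-type → still unsatisfied.
  (1,4): 0/1 same-type → still unsatisfied.
  (2,3): 0/2 same-type → still unsatisfied.
  (2,4): 0/0 same-type → satisfied — stop here.

(2,4)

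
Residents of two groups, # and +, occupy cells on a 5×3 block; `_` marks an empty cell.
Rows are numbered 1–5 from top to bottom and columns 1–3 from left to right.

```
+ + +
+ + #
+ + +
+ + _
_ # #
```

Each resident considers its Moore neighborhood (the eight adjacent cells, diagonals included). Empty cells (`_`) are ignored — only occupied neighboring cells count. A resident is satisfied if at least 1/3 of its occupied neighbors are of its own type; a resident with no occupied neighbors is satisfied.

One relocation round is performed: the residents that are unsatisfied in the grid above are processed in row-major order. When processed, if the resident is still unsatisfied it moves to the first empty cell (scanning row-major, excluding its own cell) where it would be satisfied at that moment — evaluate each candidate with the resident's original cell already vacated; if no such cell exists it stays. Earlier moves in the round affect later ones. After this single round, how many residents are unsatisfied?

Initially unsatisfied (in order): (2,3).
  (2,3) → (4,3).
Resulting grid:
+ + +
+ + _
+ + +
+ + #
_ # #
All satisfied now.

0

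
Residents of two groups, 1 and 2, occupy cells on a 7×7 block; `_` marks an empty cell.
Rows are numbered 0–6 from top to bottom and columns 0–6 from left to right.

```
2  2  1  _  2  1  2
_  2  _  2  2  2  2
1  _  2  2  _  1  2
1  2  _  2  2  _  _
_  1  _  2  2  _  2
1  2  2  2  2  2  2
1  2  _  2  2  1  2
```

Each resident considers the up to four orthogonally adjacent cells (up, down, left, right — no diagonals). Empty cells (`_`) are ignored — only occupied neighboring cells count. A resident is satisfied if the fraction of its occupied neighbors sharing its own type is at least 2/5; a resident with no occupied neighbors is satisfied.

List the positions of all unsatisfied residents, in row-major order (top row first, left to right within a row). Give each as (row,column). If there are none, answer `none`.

(0,2), (0,5), (2,5), (3,1), (4,1), (6,5)

(0,0)2 1/1 ok
(0,1)2 2/3 ok
(0,2)1 0/1 unhappy
(0,4)2 1/2 ok
(0,5)1 0/3 unhappy
(0,6)2 1/2 ok
(1,1)2 1/1 ok
(1,3)2 2/2 ok
(1,4)2 3/3 ok
(1,5)2 2/4 ok
(1,6)2 3/3 ok
(2,0)1 1/1 ok
(2,2)2 1/1 ok
(2,3)2 3/3 ok
(2,5)1 0/2 unhappy
(2,6)2 1/2 ok
(3,0)1 1/2 ok
(3,1)2 0/2 unhappy
(3,3)2 3/3 ok
(3,4)2 2/2 ok
(4,1)1 0/2 unhappy
(4,3)2 3/3 ok
(4,4)2 3/3 ok
(4,6)2 1/1 ok
(5,0)1 1/2 ok
(5,1)2 2/4 ok
(5,2)2 2/2 ok
(5,3)2 4/4 ok
(5,4)2 4/4 ok
(5,5)2 2/3 ok
(5,6)2 3/3 ok
(6,0)1 1/2 ok
(6,1)2 1/2 ok
(6,3)2 2/2 ok
(6,4)2 2/3 ok
(6,5)1 0/3 unhappy
(6,6)2 1/2 ok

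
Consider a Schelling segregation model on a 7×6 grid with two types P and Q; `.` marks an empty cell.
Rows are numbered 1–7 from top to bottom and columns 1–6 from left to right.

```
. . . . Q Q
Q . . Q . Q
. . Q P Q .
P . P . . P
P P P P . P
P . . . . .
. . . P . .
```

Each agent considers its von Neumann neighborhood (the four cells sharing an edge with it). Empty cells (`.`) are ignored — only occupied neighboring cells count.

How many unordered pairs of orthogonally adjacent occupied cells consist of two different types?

4

Scan each occupied cell's neighbors to the right and below so each pair is counted once.
From row 1: 0 unlike of 2 pairs (running 0/2).
From row 2: 1 unlike of 1 pairs (running 1/3).
From row 3: 3 unlike of 3 pairs (running 4/6).
From row 4: 0 unlike of 3 pairs (running 4/9).
From row 5: 0 unlike of 4 pairs (running 4/13).
Total adjacent occupied pairs: 13; unlike-type pairs: 4.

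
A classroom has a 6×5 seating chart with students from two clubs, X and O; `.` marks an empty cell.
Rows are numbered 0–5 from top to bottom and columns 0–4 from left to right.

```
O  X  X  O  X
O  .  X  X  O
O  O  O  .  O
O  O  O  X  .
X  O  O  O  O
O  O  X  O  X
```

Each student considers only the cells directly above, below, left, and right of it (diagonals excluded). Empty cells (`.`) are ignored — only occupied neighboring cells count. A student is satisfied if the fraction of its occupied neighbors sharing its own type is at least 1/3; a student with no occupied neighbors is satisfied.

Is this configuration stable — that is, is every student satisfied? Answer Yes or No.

No

Row 0: (0,0)O 1/2 satisfied · (0,1)X 1/2 satisfied · (0,2)X 2/3 satisfied · (0,3)O 0/3 not · (0,4)X 0/2 not
Row 1: (1,0)O 2/2 satisfied · (1,2)X 2/3 satisfied · (1,3)X 1/3 satisfied · (1,4)O 1/3 satisfied
Row 2: (2,0)O 3/3 satisfied · (2,1)O 3/3 satisfied · (2,2)O 2/3 satisfied · (2,4)O 1/1 satisfied
Row 3: (3,0)O 2/3 satisfied · (3,1)O 4/4 satisfied · (3,2)O 3/4 satisfied · (3,3)X 0/2 not
Row 4: (4,0)X 0/3 not · (4,1)O 3/4 satisfied · (4,2)O 3/4 satisfied · (4,3)O 3/4 satisfied · (4,4)O 1/2 satisfied
Row 5: (5,0)O 1/2 satisfied · (5,1)O 2/3 satisfied · (5,2)X 0/3 not · (5,3)O 1/3 satisfied · (5,4)X 0/2 not
For instance (0,3) has only 0/3 same-type neighbors, below 1/3.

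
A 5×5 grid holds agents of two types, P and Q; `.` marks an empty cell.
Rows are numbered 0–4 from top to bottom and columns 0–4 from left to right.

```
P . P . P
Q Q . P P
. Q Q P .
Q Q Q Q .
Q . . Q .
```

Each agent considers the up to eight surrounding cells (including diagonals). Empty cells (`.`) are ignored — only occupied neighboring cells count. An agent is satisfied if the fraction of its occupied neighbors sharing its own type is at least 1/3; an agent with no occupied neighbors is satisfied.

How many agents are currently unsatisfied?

1

Row 0: (0,0)P 0/2 unhappy · (0,2)P 1/2 ok · (0,4)P 2/2 ok
Row 1: (1,0)Q 2/3 ok · (1,1)Q 3/5 ok · (1,3)P 4/5 ok · (1,4)P 3/3 ok
Row 2: (2,1)Q 6/6 ok · (2,2)Q 5/7 ok · (2,3)P 2/5 ok
Row 3: (3,0)Q 3/3 ok · (3,1)Q 5/5 ok · (3,2)Q 5/6 ok · (3,3)Q 3/4 ok
Row 4: (4,0)Q 2/2 ok · (4,3)Q 2/2 ok
Unsatisfied: (0,0) — 1 in total.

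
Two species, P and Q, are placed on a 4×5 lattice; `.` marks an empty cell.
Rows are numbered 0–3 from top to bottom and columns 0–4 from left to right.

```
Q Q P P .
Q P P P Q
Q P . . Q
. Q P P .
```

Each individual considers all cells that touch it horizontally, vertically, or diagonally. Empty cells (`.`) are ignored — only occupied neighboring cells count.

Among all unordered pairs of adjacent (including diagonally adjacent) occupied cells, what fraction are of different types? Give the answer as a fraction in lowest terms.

Scan each occupied cell's neighbors to the right and below (and the two forward diagonals) so each pair is counted once.
Row 0: Q(0,0)–Q(0,1)= Q(0,0)–Q(1,0)= Q(0,0)–P(1,1)≠ Q(0,1)–P(0,2)≠ Q(0,1)–P(1,1)≠ Q(0,1)–P(1,2)≠ Q(0,1)–Q(1,0)= P(0,2)–P(0,3)= P(0,2)–P(1,2)= P(0,2)–P(1,3)= P(0,2)–P(1,1)= P(0,3)–P(1,3)= P(0,3)–Q(1,4)≠ P(0,3)–P(1,2)=  → 5/14 unlike.
Row 1: Q(1,0)–P(1,1)≠ Q(1,0)–Q(2,0)= Q(1,0)–P(2,1)≠ P(1,1)–P(1,2)= P(1,1)–P(2,1)= P(1,1)–Q(2,0)≠ P(1,2)–P(1,3)= P(1,2)–P(2,1)= P(1,3)–Q(1,4)≠ P(1,3)–Q(2,4)≠ Q(1,4)–Q(2,4)=  → 5/11 unlike.
Row 2: Q(2,0)–P(2,1)≠ Q(2,0)–Q(3,1)= P(2,1)–Q(3,1)≠ P(2,1)–P(3,2)= Q(2,4)–P(3,3)≠  → 3/5 unlike.
Row 3: Q(3,1)–P(3,2)≠ P(3,2)–P(3,3)=  → 1/2 unlike.
Total adjacent occupied pairs: 32; unlike-type pairs: 14.
14/32 reduces to 7/16.

7/16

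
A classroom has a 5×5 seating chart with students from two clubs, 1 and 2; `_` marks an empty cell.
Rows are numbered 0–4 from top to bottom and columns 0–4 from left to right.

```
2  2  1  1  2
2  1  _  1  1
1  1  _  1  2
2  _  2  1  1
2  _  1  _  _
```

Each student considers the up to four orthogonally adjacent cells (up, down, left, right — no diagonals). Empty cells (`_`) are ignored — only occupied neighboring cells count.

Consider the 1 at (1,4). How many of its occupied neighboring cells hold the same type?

Occupied neighbors of (1,4): (0,4)=2, (2,4)=2, (1,3)=1.
Same type (1): 1 of 3.

1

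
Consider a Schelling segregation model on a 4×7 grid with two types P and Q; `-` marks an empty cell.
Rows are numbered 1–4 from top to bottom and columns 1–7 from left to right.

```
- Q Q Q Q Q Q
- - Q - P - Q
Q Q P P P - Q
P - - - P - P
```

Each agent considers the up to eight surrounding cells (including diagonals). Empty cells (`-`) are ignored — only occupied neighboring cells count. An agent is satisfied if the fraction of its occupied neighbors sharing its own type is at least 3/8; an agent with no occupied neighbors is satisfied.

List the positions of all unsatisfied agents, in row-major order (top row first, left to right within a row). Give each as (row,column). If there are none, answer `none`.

(1,2)Q 2/2 ✓
(1,3)Q 3/3 ✓
(1,4)Q 3/4 ✓
(1,5)Q 2/3 ✓
(1,6)Q 3/4 ✓
(1,7)Q 2/2 ✓
(2,3)Q 4/6 ✓
(2,5)P 2/5 ✓
(2,7)Q 3/3 ✓
(3,1)Q 1/2 ✓
(3,2)Q 2/4 ✓
(3,3)P 1/3 ✗
(3,4)P 4/5 ✓
(3,5)P 3/3 ✓
(3,7)Q 1/2 ✓
(4,1)P 0/2 ✗
(4,5)P 2/2 ✓
(4,7)P 0/1 ✗

(3,3), (4,1), (4,7)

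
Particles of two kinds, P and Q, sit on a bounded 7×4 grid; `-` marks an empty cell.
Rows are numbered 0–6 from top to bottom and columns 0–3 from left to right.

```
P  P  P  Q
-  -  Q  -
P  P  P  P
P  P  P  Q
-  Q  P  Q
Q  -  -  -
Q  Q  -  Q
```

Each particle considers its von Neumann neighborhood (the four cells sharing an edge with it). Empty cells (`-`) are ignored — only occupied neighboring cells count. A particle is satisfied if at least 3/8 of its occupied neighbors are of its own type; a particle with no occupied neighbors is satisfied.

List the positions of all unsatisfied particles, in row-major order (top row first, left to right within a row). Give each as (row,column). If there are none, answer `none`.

(0,2), (0,3), (1,2), (3,3), (4,1), (4,2)

Row 0: (0,0)P 1/1 satisfied · (0,1)P 2/2 satisfied · (0,2)P 1/3 not · (0,3)Q 0/1 not
Row 1: (1,2)Q 0/2 not
Row 2: (2,0)P 2/2 satisfied · (2,1)P 3/3 satisfied · (2,2)P 3/4 satisfied · (2,3)P 1/2 satisfied
Row 3: (3,0)P 2/2 satisfied · (3,1)P 3/4 satisfied · (3,2)P 3/4 satisfied · (3,3)Q 1/3 not
Row 4: (4,1)Q 0/2 not · (4,2)P 1/3 not · (4,3)Q 1/2 satisfied
Row 5: (5,0)Q 1/1 satisfied
Row 6: (6,0)Q 2/2 satisfied · (6,1)Q 1/1 satisfied · (6,3)Q 0/0 satisfied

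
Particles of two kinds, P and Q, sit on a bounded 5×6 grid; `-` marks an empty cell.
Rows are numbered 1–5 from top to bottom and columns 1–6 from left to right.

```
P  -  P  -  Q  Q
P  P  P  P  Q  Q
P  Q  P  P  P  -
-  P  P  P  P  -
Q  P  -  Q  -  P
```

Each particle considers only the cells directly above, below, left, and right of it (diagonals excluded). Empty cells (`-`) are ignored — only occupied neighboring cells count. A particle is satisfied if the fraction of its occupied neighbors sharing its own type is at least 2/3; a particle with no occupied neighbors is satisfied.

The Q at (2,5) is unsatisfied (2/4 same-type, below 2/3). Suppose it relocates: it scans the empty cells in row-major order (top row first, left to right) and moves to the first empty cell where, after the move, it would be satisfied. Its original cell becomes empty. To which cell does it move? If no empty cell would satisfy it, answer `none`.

Vacating (2,5). Empty cells in order:
  (1,2): 0/3 same-type → still unsatisfied.
  (1,4): 1/3 same-type → still unsatisfied.
  (3,6): 1/2 same-type → still unsatisfied.
  (4,1): 1/3 same-type → still unsatisfied.
  (4,6): 0/2 same-type → still unsatisfied.
  (5,3): 1/3 same-type → still unsatisfied.
  (5,5): 1/3 same-type → still unsatisfied.

none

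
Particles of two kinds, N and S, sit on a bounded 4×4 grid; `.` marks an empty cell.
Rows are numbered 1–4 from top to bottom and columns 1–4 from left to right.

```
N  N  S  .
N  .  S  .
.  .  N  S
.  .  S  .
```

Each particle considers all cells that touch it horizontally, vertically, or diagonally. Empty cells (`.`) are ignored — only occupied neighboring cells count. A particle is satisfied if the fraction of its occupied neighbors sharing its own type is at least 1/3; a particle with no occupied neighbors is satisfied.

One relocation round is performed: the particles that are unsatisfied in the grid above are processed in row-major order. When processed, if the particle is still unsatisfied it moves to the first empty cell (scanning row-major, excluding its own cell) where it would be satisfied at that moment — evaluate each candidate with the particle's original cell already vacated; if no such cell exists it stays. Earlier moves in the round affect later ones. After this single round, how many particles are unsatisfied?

Initially unsatisfied (in order): (3,3).
  (3,3) → (2,2).
Resulting grid:
N N S .
N N S .
. . . S
. . S .
All satisfied now.

0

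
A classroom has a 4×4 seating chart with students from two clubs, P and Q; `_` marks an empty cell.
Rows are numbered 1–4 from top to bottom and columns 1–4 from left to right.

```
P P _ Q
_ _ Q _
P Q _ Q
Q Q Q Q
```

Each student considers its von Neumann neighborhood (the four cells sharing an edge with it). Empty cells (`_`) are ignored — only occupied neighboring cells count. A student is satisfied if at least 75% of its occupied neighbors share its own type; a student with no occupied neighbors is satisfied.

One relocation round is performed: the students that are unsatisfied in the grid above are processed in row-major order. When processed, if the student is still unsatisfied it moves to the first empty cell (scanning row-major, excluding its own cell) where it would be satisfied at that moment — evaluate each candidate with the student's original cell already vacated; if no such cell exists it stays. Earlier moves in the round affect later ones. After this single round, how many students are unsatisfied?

Initially unsatisfied (in order): (3,1), (3,2), (4,1).
  (3,1) → (2,1).
  (3,2): now satisfied by earlier moves; stays.
  (4,1): now satisfied by earlier moves; stays.
Resulting grid:
P P _ Q
P _ Q _
_ Q _ Q
Q Q Q Q
All satisfied now.

0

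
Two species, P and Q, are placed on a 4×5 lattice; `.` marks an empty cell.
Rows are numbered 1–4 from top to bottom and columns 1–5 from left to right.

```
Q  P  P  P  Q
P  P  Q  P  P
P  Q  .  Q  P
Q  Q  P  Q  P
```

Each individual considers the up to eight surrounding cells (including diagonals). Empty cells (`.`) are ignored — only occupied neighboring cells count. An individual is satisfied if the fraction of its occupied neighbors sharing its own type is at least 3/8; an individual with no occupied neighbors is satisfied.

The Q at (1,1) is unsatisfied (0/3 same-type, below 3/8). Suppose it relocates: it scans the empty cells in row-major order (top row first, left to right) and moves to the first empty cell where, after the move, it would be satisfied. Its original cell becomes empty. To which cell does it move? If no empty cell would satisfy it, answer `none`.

(3,3)

Vacating (1,1). Empty cells in order:
  (3,3): 5/8 same-type → satisfied — stop here.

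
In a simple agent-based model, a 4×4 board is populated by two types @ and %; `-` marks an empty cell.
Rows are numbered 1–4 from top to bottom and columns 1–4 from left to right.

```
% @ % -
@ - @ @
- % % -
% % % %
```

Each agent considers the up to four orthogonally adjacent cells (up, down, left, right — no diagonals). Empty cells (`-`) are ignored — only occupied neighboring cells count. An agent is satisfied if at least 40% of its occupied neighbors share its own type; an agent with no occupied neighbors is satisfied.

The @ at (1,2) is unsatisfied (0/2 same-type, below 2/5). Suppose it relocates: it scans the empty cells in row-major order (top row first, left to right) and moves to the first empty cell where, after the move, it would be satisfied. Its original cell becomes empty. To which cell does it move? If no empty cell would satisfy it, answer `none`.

(1,4)

Vacating (1,2). Empty cells in order:
  (1,4): 1/2 same-type → satisfied — stop here.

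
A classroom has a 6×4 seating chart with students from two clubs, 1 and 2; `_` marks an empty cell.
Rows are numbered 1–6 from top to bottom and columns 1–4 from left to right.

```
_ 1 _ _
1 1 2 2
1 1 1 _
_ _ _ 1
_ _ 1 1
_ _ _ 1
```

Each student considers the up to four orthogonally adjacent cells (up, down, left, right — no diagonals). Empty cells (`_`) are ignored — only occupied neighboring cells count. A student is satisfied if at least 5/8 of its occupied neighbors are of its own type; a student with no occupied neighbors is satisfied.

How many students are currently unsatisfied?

2

(1,2)1 1/1 satisfied
(2,1)1 2/2 satisfied
(2,2)1 3/4 satisfied
(2,3)2 1/3 not
(2,4)2 1/1 satisfied
(3,1)1 2/2 satisfied
(3,2)1 3/3 satisfied
(3,3)1 1/2 not
(4,4)1 1/1 satisfied
(5,3)1 1/1 satisfied
(5,4)1 3/3 satisfied
(6,4)1 1/1 satisfied
Unsatisfied: (2,3), (3,3) — 2 in total.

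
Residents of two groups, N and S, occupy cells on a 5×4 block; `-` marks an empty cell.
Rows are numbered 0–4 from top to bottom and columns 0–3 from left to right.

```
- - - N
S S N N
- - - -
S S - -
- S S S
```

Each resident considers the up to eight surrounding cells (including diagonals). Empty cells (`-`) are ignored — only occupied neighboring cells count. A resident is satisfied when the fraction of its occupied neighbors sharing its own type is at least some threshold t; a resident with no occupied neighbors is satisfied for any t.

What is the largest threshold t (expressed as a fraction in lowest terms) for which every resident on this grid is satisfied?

(0,3)N 2/2
(1,0)S 1/1
(1,1)S 1/2
(1,2)N 2/3
(1,3)N 2/2
(3,0)S 2/2
(3,1)S 3/3
(4,1)S 3/3
(4,2)S 3/3
(4,3)S 1/1
The smallest same-type fraction is 1/2 at (1,1), which reduces to 1/2. Any threshold above that leaves this resident unsatisfied.

1/2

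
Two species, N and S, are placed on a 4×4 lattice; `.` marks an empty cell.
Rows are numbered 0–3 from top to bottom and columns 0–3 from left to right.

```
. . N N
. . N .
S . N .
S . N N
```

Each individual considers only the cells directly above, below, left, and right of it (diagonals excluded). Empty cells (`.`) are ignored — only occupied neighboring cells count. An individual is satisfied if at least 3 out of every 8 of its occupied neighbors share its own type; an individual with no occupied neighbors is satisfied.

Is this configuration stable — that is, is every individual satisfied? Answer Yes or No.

Yes

Row 0: (0,2)N 2/2 ✓ · (0,3)N 1/1 ✓
Row 1: (1,2)N 2/2 ✓
Row 2: (2,0)S 1/1 ✓ · (2,2)N 2/2 ✓
Row 3: (3,0)S 1/1 ✓ · (3,2)N 2/2 ✓ · (3,3)N 1/1 ✓
All meet the threshold, so the configuration is stable.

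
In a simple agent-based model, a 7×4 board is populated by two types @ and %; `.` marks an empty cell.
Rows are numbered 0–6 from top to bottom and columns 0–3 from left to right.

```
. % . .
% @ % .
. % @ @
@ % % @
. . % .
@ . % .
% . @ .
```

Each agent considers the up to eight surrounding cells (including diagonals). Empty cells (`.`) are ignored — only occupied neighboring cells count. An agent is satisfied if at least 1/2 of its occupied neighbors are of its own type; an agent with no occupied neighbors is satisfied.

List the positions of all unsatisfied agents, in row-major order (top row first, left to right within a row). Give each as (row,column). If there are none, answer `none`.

Row 0: (0,1)% 2/3 ✓
Row 1: (1,0)% 2/3 ✓ · (1,1)@ 1/5 ✗ · (1,2)% 2/5 ✗
Row 2: (2,1)% 4/7 ✓ · (2,2)@ 3/7 ✗ · (2,3)@ 2/4 ✓
Row 3: (3,0)@ 0/2 ✗ · (3,1)% 3/5 ✓ · (3,2)% 3/6 ✓ · (3,3)@ 2/4 ✓
Row 4: (4,2)% 3/4 ✓
Row 5: (5,0)@ 0/1 ✗ · (5,2)% 1/2 ✓
Row 6: (6,0)% 0/1 ✗ · (6,2)@ 0/1 ✗

(1,1), (1,2), (2,2), (3,0), (5,0), (6,0), (6,2)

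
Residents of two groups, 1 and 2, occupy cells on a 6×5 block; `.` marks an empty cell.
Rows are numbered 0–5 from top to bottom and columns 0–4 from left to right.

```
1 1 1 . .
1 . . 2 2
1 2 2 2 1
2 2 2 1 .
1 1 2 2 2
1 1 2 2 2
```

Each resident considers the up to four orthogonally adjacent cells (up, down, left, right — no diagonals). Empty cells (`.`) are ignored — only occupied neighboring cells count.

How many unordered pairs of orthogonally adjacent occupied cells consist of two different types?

Scan each occupied cell's neighbors to the right and below so each pair is counted once.
From row 0: 0 unlike of 3 pairs (running 0/3).
From row 1: 1 unlike of 4 pairs (running 1/7).
From row 2: 4 unlike of 8 pairs (running 5/15).
From row 3: 4 unlike of 7 pairs (running 9/22).
From row 4: 1 unlike of 9 pairs (running 10/31).
From row 5: 1 unlike of 4 pairs (running 11/35).
Total adjacent occupied pairs: 35; unlike-type pairs: 11.

11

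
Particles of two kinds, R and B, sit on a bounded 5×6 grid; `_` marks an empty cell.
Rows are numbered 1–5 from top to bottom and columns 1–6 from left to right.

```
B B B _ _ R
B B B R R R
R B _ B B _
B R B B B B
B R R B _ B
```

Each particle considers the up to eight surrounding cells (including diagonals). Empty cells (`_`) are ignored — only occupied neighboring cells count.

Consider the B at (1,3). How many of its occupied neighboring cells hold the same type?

Occupied neighbors of (1,3): (1,2)=B, (2,2)=B, (2,3)=B, (2,4)=R.
Same type (B): 3 of 4.

3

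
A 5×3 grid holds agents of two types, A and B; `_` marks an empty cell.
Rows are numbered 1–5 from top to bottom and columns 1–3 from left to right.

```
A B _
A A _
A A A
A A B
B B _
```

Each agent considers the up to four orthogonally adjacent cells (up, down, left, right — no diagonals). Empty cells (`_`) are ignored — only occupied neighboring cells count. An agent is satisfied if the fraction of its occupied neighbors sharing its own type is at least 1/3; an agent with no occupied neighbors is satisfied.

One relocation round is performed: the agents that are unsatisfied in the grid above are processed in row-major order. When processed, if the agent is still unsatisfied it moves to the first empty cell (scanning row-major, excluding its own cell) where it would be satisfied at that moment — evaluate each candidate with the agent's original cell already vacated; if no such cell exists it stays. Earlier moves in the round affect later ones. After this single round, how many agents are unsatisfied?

Initially unsatisfied (in order): (1,2), (4,3).
  (1,2) → (1,3).
  (4,3) → (1,2).
Resulting grid:
A B B
A A _
A A A
A A _
B B _
All satisfied now.

0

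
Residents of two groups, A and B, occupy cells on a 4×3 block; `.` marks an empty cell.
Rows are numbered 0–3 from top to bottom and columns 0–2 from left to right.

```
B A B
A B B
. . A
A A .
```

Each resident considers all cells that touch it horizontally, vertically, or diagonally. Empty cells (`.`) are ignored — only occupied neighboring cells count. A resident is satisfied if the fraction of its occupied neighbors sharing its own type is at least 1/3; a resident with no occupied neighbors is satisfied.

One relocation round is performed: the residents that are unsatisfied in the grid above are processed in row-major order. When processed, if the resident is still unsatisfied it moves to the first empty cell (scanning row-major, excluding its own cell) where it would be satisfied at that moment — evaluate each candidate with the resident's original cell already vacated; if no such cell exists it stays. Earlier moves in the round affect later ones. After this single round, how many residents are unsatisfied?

Initially unsatisfied (in order): (0,1).
  (0,1) → (2,0).
Resulting grid:
B . B
A B B
A . A
A A .
All satisfied now.

0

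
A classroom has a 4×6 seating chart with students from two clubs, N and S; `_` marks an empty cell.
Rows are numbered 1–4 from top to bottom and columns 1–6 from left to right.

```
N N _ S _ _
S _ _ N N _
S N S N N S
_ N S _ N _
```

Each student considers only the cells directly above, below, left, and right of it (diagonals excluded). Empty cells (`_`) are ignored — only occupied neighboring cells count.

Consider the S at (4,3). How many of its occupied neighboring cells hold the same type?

Occupied neighbors of (4,3): (3,3)=S, (4,2)=N.
Same type (S): 1 of 2.

1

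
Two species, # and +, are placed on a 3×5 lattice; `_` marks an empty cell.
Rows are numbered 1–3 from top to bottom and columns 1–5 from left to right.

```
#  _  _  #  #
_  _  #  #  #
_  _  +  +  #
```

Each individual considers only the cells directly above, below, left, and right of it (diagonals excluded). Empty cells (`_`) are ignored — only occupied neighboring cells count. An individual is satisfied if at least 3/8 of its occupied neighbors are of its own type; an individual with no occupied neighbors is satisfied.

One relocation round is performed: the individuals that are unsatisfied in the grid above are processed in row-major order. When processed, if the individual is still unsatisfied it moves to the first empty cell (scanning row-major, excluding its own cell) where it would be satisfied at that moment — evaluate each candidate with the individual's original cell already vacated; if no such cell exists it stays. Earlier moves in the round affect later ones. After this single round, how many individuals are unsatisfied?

Initially unsatisfied (in order): (3,4).
  (3,4) → (3,1).
Resulting grid:
# _ _ # #
_ _ # # #
+ _ + _ #
Unsatisfied now: (3,3).

1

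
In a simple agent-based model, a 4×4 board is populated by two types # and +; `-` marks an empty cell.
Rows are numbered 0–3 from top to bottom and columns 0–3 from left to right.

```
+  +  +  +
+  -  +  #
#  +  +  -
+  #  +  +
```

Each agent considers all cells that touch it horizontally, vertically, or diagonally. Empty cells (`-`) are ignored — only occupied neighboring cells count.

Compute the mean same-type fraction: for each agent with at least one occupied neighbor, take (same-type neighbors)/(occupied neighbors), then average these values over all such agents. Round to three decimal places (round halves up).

Row 0: (0,0)+ 2/2 · (0,1)+ 4/4 · (0,2)+ 3/4 · (0,3)+ 2/3
Row 1: (1,0)+ 3/4 · (1,2)+ 5/6 · (1,3)# 0/4
Row 2: (2,0)# 1/4 · (2,1)+ 5/7 · (2,2)+ 4/6
Row 3: (3,0)+ 1/3 · (3,1)# 1/5 · (3,2)+ 3/4 · (3,3)+ 2/2
Sum over 14 agents: 2/2 + 4/4 + 3/4 + 2/3 + 3/4 + 5/6 + 0/4 + 1/4 + 5/7 + 4/6 + 1/3 + 1/5 + 3/4 + 2/2 = 312/35; mean = 312/35 ÷ 14 = 156/245 = 0.636734… → 0.637.

0.637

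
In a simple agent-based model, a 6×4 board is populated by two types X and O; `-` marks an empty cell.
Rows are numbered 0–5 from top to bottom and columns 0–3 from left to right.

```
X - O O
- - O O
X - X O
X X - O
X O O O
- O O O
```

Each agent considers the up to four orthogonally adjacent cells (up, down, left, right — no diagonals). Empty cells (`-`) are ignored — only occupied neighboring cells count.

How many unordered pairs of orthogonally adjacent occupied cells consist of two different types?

Scan each occupied cell's neighbors to the right and below so each pair is counted once.
From row 0: 0 unlike of 3 pairs (running 0/3).
From row 1: 1 unlike of 3 pairs (running 1/6).
From row 2: 1 unlike of 3 pairs (running 2/9).
From row 3: 1 unlike of 4 pairs (running 3/13).
From row 4: 1 unlike of 6 pairs (running 4/19).
From row 5: 0 unlike of 2 pairs (running 4/21).
Total adjacent occupied pairs: 21; unlike-type pairs: 4.

4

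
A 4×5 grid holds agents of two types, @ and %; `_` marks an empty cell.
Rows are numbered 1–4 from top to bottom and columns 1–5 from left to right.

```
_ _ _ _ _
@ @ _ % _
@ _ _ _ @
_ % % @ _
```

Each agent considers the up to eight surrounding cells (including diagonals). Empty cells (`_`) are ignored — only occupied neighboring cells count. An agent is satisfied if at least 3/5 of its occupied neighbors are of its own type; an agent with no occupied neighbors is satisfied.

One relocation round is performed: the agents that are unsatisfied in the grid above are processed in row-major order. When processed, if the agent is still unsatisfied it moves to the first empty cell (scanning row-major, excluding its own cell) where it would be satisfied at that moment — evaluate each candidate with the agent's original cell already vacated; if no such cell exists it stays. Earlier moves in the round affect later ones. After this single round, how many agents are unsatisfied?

1

Initially unsatisfied (in order): (2,4), (3,5), (4,2), (4,3), (4,4).
  (2,4) → (1,4).
  (3,5): now satisfied by earlier moves; stays.
  (4,2) → (1,5).
  (4,3) → (2,4).
  (4,4): now satisfied by earlier moves; stays.
Resulting grid:
_ _ _ % %
@ @ _ % _
@ _ _ _ @
_ _ _ @ _
Unsatisfied now: (3,5).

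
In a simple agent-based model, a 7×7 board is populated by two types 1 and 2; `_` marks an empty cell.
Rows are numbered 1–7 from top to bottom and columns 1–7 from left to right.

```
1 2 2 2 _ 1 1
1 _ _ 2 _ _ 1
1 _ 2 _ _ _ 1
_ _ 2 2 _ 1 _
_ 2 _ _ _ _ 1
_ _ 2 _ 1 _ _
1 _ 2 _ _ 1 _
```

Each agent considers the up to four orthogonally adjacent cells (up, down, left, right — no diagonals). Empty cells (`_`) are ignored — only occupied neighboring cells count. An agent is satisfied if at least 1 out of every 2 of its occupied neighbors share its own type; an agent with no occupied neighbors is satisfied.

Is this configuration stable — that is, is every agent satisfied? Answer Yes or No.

Yes

(1,1)1 1/2 ✓
(1,2)2 1/2 ✓
(1,3)2 2/2 ✓
(1,4)2 2/2 ✓
(1,6)1 1/1 ✓
(1,7)1 2/2 ✓
(2,1)1 2/2 ✓
(2,4)2 1/1 ✓
(2,7)1 2/2 ✓
(3,1)1 1/1 ✓
(3,3)2 1/1 ✓
(3,7)1 1/1 ✓
(4,3)2 2/2 ✓
(4,4)2 1/1 ✓
(4,6)1 0/0 ✓
(5,2)2 0/0 ✓
(5,7)1 0/0 ✓
(6,3)2 1/1 ✓
(6,5)1 0/0 ✓
(7,1)1 0/0 ✓
(7,3)2 1/1 ✓
(7,6)1 0/0 ✓
All meet the threshold, so the configuration is stable.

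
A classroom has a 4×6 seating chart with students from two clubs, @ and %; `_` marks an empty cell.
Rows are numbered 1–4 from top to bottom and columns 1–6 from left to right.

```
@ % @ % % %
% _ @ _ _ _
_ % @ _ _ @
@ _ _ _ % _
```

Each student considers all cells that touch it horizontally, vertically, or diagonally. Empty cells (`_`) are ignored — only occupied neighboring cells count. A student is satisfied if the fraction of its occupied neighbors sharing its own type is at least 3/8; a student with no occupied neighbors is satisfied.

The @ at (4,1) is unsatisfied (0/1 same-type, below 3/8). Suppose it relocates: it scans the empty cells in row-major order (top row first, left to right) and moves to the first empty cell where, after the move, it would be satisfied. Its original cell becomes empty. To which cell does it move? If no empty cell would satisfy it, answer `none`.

(2,2)

Vacating (4,1). Empty cells in order:
  (2,2): 4/7 same-type → satisfied — stop here.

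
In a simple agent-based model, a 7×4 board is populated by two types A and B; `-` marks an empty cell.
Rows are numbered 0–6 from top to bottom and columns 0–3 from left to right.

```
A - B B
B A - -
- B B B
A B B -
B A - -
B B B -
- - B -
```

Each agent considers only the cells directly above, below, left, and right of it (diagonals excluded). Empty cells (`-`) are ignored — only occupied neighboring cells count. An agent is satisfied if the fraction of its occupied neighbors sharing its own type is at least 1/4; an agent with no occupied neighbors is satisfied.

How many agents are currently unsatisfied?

5

Row 0: (0,0)A 0/1 not · (0,2)B 1/1 satisfied · (0,3)B 1/1 satisfied
Row 1: (1,0)B 0/2 not · (1,1)A 0/2 not
Row 2: (2,1)B 2/3 satisfied · (2,2)B 3/3 satisfied · (2,3)B 1/1 satisfied
Row 3: (3,0)A 0/2 not · (3,1)B 2/4 satisfied · (3,2)B 2/2 satisfied
Row 4: (4,0)B 1/3 satisfied · (4,1)A 0/3 not
Row 5: (5,0)B 2/2 satisfied · (5,1)B 2/3 satisfied · (5,2)B 2/2 satisfied
Row 6: (6,2)B 1/1 satisfied
Unsatisfied: (0,0), (1,0), (1,1), (3,0), (4,1) — 5 in total.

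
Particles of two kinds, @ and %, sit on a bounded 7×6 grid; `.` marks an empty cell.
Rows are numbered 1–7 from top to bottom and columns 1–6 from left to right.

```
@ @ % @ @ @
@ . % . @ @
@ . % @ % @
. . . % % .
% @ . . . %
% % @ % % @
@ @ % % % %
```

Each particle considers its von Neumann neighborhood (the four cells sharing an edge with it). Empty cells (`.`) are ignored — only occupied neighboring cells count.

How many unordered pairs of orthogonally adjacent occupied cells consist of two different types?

Scan each occupied cell's neighbors to the right and below so each pair is counted once.
Row 1: @(1,1)–@(1,2)= @(1,1)–@(2,1)= @(1,2)–%(1,3)≠ %(1,3)–@(1,4)≠ %(1,3)–%(2,3)= @(1,4)–@(1,5)= @(1,5)–@(1,6)= @(1,5)–@(2,5)= @(1,6)–@(2,6)=  → 2/9 unlike.
Row 2: @(2,1)–@(3,1)= %(2,3)–%(3,3)= @(2,5)–@(2,6)= @(2,5)–%(3,5)≠ @(2,6)–@(3,6)=  → 1/5 unlike.
Row 3: %(3,3)–@(3,4)≠ @(3,4)–%(3,5)≠ @(3,4)–%(4,4)≠ %(3,5)–@(3,6)≠ %(3,5)–%(4,5)=  → 4/5 unlike.
Row 4: %(4,4)–%(4,5)=  → 0/1 unlike.
Row 5: %(5,1)–@(5,2)≠ %(5,1)–%(6,1)= @(5,2)–%(6,2)≠ %(5,6)–@(6,6)≠  → 3/4 unlike.
Row 6: %(6,1)–%(6,2)= %(6,1)–@(7,1)≠ %(6,2)–@(6,3)≠ %(6,2)–@(7,2)≠ @(6,3)–%(6,4)≠ @(6,3)–%(7,3)≠ %(6,4)–%(6,5)= %(6,4)–%(7,4)= %(6,5)–@(6,6)≠ %(6,5)–%(7,5)= @(6,6)–%(7,6)≠  → 7/11 unlike.
Row 7: @(7,1)–@(7,2)= @(7,2)–%(7,3)≠ %(7,3)–%(7,4)= %(7,4)–%(7,5)= %(7,5)–%(7,6)=  → 1/5 unlike.
Total adjacent occupied pairs: 40; unlike-type pairs: 18.

18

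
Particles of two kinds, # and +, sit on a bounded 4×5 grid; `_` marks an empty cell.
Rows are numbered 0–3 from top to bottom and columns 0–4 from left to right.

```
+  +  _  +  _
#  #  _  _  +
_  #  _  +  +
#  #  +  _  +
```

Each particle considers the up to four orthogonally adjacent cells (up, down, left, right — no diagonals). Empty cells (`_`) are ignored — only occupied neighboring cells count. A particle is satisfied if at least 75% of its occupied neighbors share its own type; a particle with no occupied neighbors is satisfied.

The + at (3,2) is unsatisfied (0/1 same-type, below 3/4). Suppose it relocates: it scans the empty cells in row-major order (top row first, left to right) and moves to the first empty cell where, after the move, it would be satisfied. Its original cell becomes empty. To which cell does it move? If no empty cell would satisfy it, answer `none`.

Vacating (3,2). Empty cells in order:
  (0,2): 2/2 same-type → satisfied — stop here.

(0,2)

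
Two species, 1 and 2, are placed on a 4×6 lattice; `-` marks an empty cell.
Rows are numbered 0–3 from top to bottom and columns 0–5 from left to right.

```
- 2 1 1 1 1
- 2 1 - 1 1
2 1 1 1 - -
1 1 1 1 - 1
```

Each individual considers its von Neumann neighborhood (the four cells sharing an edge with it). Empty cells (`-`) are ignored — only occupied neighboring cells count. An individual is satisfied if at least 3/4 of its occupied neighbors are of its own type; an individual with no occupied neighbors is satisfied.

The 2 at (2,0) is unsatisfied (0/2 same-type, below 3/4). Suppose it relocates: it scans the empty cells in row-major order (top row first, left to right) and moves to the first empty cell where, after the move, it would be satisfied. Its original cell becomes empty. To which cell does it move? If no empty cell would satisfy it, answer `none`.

Vacating (2,0). Empty cells in order:
  (0,0): 1/1 same-type → satisfied — stop here.

(0,0)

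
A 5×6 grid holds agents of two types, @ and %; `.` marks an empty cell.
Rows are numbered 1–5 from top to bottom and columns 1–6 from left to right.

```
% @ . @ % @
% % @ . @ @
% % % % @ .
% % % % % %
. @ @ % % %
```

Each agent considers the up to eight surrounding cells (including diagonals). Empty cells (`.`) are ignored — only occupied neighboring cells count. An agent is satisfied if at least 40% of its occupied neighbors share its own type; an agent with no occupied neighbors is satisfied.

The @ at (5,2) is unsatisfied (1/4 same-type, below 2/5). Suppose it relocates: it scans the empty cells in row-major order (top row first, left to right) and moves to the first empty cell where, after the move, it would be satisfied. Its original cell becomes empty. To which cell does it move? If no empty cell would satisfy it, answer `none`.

Vacating (5,2). Empty cells in order:
  (1,3): 3/4 same-type → satisfied — stop here.

(1,3)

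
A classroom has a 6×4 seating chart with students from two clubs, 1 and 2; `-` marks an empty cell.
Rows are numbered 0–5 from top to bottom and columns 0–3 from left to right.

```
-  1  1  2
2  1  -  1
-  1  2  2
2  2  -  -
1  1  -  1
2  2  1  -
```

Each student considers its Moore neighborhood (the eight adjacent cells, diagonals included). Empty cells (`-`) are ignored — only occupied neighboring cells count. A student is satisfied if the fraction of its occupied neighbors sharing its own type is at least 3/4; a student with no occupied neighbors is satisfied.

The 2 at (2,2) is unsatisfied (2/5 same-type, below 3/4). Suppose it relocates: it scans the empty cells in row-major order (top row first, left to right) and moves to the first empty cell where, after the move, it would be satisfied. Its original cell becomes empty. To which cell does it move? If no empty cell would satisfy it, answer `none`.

none

Vacating (2,2). Empty cells in order:
  (0,0): 1/3 same-type → still unsatisfied.
  (1,2): 2/7 same-type → still unsatisfied.
  (2,0): 3/5 same-type → still unsatisfied.
  (3,2): 2/5 same-type → still unsatisfied.
  (3,3): 1/2 same-type → still unsatisfied.
  (4,2): 2/5 same-type → still unsatisfied.
  (5,3): 0/2 same-type → still unsatisfied.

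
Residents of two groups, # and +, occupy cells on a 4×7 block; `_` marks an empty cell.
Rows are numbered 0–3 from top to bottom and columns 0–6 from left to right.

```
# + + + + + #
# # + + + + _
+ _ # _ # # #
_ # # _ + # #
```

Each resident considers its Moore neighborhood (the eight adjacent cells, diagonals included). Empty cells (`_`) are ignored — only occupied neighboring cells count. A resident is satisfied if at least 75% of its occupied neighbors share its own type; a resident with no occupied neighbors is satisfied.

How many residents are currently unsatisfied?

15

(0,0)# 2/3 not
(0,1)+ 2/5 not
(0,2)+ 4/5 satisfied
(0,3)+ 5/5 satisfied
(0,4)+ 5/5 satisfied
(0,5)+ 3/4 satisfied
(0,6)# 0/2 not
(1,0)# 2/4 not
(1,1)# 3/7 not
(1,2)+ 4/6 not
(1,3)+ 5/7 not
(1,4)+ 5/7 not
(1,5)+ 3/7 not
(2,0)+ 0/3 not
(2,2)# 3/5 not
(2,4)# 2/6 not
(2,5)# 4/7 not
(2,6)# 3/4 satisfied
(3,1)# 2/3 not
(3,2)# 2/2 satisfied
(3,4)+ 0/3 not
(3,5)# 4/5 satisfied
(3,6)# 3/3 satisfied
Unsatisfied: (0,0), (0,1), (0,6), (1,0), (1,1), (1,2), (1,3), (1,4), (1,5), (2,0), (2,2), (2,4), (2,5), (3,1), (3,4) — 15 in total.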